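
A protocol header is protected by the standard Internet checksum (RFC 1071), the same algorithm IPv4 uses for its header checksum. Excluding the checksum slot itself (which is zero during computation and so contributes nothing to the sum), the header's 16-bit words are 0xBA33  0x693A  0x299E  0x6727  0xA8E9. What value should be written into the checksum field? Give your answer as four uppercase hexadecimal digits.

A2E2

One's-complement addition (fold any carry out of bit 15 back into bit 0):
  0xBA33 + 0x693A = 0x1236D → wrap carry → 0x236E
  0x236E + 0x299E = 0x04D0C
  0x4D0C + 0x6727 = 0x0B433
  0xB433 + 0xA8E9 = 0x15D1C → wrap carry → 0x5D1D
One's-complement sum = 0x5D1D.
Checksum = ~0x5D1D & 0xFFFF = 0xA2E2.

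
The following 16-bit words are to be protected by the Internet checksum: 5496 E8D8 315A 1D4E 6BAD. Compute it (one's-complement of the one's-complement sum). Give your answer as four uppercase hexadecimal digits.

One's-complement addition (fold any carry out of bit 15 back into bit 0):
  0x5496 + 0xE8D8 = 0x13D6E → wrap carry → 0x3D6F
  0x3D6F + 0x315A = 0x06EC9
  0x6EC9 + 0x1D4E = 0x08C17
  0x8C17 + 0x6BAD = 0x0F7C4
One's-complement sum = 0xF7C4.
Checksum = ~0xF7C4 & 0xFFFF = 0x083B.

083B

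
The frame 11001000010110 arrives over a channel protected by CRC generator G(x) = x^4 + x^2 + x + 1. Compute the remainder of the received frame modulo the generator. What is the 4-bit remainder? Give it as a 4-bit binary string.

0000

Modulo-2 division of 11001000010110 by 10111:
  pos 0: 11001 XOR 10111 = 01110
  pos 1: 11100 XOR 10111 = 01011
  pos 2: 10110 XOR 10111 = 00001
  pos 6: 10010 XOR 10111 = 00101
  pos 8: 10111 XOR 10111 = 00000
Remainder = 0000 (zero — the frame passes the CRC check).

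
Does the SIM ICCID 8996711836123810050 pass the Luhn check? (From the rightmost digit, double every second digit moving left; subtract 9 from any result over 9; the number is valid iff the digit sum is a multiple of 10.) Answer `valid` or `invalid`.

From the right, keep odd positions and double even positions (subtract 9 from any doubled value over 9):
  doubled (positions 2,4,...): 1 0 7 4 3 7 2 3 9 → sum 36
  kept (positions 1,3,...): 0 0 1 3 1 3 1 7 9 8 → sum 33
Total = 69.
69 mod 10 = 9, so the number is invalid.

invalid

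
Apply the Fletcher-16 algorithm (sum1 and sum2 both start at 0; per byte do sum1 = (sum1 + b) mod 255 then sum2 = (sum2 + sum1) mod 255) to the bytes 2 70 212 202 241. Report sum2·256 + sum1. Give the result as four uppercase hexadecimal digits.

29D9

Running sums (mod 255):
  after byte 0 (2): sum1=2, sum2=2
  after byte 1 (70): sum1=72, sum2=74
  after byte 2 (212): sum1=29, sum2=103
  after byte 3 (202): sum1=231, sum2=79
  after byte 4 (241): sum1=217, sum2=41
Checksum = sum2·256 + sum1 = 41·256 + 217 = 10713 = 0x29D9.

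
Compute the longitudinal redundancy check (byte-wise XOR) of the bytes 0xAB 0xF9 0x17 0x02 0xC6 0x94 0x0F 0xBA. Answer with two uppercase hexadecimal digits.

A0

XOR the bytes together:
  start with 0xAB
  0xAB ⊕ 0xF9 = 0x52
  0x52 ⊕ 0x17 = 0x45
  0x45 ⊕ 0x02 = 0x47
  0x47 ⊕ 0xC6 = 0x81
  0x81 ⊕ 0x94 = 0x15
  0x15 ⊕ 0x0F = 0x1A
  0x1A ⊕ 0xBA = 0xA0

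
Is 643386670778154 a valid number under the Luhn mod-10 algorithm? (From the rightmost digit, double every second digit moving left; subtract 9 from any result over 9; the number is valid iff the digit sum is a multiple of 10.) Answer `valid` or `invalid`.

valid

From the right, keep odd positions and double even positions (subtract 9 from any doubled value over 9):
  doubled (positions 2,4,...): 1 7 5 5 3 6 8 → sum 35
  kept (positions 1,3,...): 4 1 7 0 6 8 3 6 → sum 35
Total = 70.
70 mod 10 = 0, so the number is valid.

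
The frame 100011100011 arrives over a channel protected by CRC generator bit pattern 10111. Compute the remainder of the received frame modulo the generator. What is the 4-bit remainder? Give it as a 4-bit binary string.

Modulo-2 division of 100011100011 by 10111:
  pos 0: 10001 XOR 10111 = 00110
  pos 2: 11011 XOR 10111 = 01100
  pos 3: 11000 XOR 10111 = 01111
  pos 4: 11110 XOR 10111 = 01001
  pos 5: 10010 XOR 10111 = 00101
  pos 7: 10111 XOR 10111 = 00000
Remainder = 0000 (zero — the frame passes the CRC check).

0000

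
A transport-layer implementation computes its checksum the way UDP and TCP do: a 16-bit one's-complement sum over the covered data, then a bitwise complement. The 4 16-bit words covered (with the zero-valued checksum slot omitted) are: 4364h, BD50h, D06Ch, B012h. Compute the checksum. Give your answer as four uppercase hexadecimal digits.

7ECB

One's-complement addition (fold any carry out of bit 15 back into bit 0):
  0x4364 + 0xBD50 = 0x100B4 → wrap carry → 0x00B5
  0x00B5 + 0xD06C = 0x0D121
  0xD121 + 0xB012 = 0x18133 → wrap carry → 0x8134
One's-complement sum = 0x8134.
Checksum = ~0x8134 & 0xFFFF = 0x7ECB.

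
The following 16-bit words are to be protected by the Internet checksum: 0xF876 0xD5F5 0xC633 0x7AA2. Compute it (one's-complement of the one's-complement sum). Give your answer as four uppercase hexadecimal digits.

One's-complement addition (fold any carry out of bit 15 back into bit 0):
  0xF876 + 0xD5F5 = 0x1CE6B → wrap carry → 0xCE6C
  0xCE6C + 0xC633 = 0x1949F → wrap carry → 0x94A0
  0x94A0 + 0x7AA2 = 0x10F42 → wrap carry → 0x0F43
One's-complement sum = 0x0F43.
Checksum = ~0x0F43 & 0xFFFF = 0xF0BC.

F0BC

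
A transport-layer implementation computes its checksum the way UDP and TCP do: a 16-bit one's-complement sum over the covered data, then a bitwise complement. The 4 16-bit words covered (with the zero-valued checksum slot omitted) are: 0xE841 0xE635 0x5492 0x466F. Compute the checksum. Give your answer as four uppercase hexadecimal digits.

One's-complement addition (fold any carry out of bit 15 back into bit 0):
  0xE841 + 0xE635 = 0x1CE76 → wrap carry → 0xCE77
  0xCE77 + 0x5492 = 0x12309 → wrap carry → 0x230A
  0x230A + 0x466F = 0x06979
One's-complement sum = 0x6979.
Checksum = ~0x6979 & 0xFFFF = 0x9686.

9686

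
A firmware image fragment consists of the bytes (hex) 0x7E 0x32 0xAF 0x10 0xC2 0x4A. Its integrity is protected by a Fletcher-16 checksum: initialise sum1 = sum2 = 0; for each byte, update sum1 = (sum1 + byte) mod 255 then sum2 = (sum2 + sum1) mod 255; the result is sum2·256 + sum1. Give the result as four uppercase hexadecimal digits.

B07D

Running sums (mod 255):
  after byte 0 (0x7E): sum1=126, sum2=126
  after byte 1 (0x32): sum1=176, sum2=47
  after byte 2 (0xAF): sum1=96, sum2=143
  after byte 3 (0x10): sum1=112, sum2=0
  after byte 4 (0xC2): sum1=51, sum2=51
  after byte 5 (0x4A): sum1=125, sum2=176
Checksum = sum2·256 + sum1 = 176·256 + 125 = 45181 = 0xB07D.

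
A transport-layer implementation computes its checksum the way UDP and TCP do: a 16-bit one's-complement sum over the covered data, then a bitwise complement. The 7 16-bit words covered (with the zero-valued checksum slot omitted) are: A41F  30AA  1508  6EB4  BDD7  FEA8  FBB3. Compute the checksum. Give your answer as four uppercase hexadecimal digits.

EF44

One's-complement addition (fold any carry out of bit 15 back into bit 0):
  0xA41F + 0x30AA = 0x0D4C9
  0xD4C9 + 0x1508 = 0x0E9D1
  0xE9D1 + 0x6EB4 = 0x15885 → wrap carry → 0x5886
  0x5886 + 0xBDD7 = 0x1165D → wrap carry → 0x165E
  0x165E + 0xFEA8 = 0x11506 → wrap carry → 0x1507
  0x1507 + 0xFBB3 = 0x110BA → wrap carry → 0x10BB
One's-complement sum = 0x10BB.
Checksum = ~0x10BB & 0xFFFF = 0xEF44.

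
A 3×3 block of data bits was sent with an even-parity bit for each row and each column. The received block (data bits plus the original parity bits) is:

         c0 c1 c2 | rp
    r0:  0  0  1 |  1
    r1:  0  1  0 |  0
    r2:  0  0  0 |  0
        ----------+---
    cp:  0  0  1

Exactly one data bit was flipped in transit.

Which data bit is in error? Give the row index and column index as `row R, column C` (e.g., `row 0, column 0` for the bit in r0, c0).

Recompute each row's even parity and compare to rp:
  r0: data parity 1, sent rp 1 → ok
  r1: data parity 1, sent rp 0 → mismatch
  r2: data parity 0, sent rp 0 → ok
Recompute each column's even parity and compare to cp:
  c0: data parity 0, sent cp 0 → ok
  c1: data parity 1, sent cp 0 → mismatch
  c2: data parity 1, sent cp 1 → ok
Exactly one row (r1) and one column (c1) fail → the flipped bit is at their intersection.

row 1, column 1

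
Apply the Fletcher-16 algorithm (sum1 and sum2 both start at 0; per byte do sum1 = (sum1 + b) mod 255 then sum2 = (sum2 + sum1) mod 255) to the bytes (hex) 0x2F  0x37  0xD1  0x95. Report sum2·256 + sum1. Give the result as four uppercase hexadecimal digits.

9BCD

Running sums (mod 255):
  after byte 0 (0x2F): sum1=47, sum2=47
  after byte 1 (0x37): sum1=102, sum2=149
  after byte 2 (0xD1): sum1=56, sum2=205
  after byte 3 (0x95): sum1=205, sum2=155
Checksum = sum2·256 + sum1 = 155·256 + 205 = 39885 = 0x9BCD.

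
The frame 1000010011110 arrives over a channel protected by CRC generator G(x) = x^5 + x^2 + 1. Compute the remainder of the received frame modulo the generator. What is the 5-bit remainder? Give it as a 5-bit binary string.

00100

Modulo-2 division of 1000010011110 by 100101:
  pos 0: 100001 XOR 100101 = 000100
  pos 3: 100001 XOR 100101 = 000100
  pos 6: 100111 XOR 100101 = 000010
Remainder = 00100 (nonzero — an error is detected).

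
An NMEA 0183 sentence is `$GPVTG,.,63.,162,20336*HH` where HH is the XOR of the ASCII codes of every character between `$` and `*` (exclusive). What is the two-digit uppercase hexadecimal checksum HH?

56

XOR the ASCII codes of the payload characters:
  'G' = 0x47 → acc = 0x47
  'P' = 0x50 → acc = 0x17
  'V' = 0x56 → acc = 0x41
  'T' = 0x54 → acc = 0x15
  'G' = 0x47 → acc = 0x52
  ',' = 0x2C → acc = 0x7E
  '.' = 0x2E → acc = 0x50
  ',' = 0x2C → acc = 0x7C
  '6' = 0x36 → acc = 0x4A
  '3' = 0x33 → acc = 0x79
  '.' = 0x2E → acc = 0x57
  ',' = 0x2C → acc = 0x7B
  '1' = 0x31 → acc = 0x4A
  '6' = 0x36 → acc = 0x7C
  '2' = 0x32 → acc = 0x4E
  ',' = 0x2C → acc = 0x62
  '2' = 0x32 → acc = 0x50
  '0' = 0x30 → acc = 0x60
  '3' = 0x33 → acc = 0x53
  '3' = 0x33 → acc = 0x60
  '6' = 0x36 → acc = 0x56
Checksum = 0x56.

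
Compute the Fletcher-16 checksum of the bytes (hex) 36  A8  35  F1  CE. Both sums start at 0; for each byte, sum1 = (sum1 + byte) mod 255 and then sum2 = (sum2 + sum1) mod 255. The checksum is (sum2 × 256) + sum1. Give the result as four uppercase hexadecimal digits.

Running sums (mod 255):
  after byte 0 (36): sum1=54, sum2=54
  after byte 1 (A8): sum1=222, sum2=21
  after byte 2 (35): sum1=20, sum2=41
  after byte 3 (F1): sum1=6, sum2=47
  after byte 4 (CE): sum1=212, sum2=4
Checksum = sum2·256 + sum1 = 4·256 + 212 = 1236 = 0x04D4.

04D4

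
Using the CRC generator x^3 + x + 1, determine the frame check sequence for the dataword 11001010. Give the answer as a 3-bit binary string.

100

Append 3 zeros: 11001010000. Divide by 1011 (XOR where the leading bit is 1):
  pos 0: 1100 XOR 1011 = 0111
  pos 1: 1111 XOR 1011 = 0100
  pos 2: 1000 XOR 1011 = 0011
  pos 4: 1110 XOR 1011 = 0101
  pos 5: 1010 XOR 1011 = 0001
Remainder (last 3 bits) = 100. This is the CRC / FCS.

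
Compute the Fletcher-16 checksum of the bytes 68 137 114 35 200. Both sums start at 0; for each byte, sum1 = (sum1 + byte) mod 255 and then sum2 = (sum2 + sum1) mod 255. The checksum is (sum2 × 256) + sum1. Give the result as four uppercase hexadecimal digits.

Running sums (mod 255):
  after byte 0 (68): sum1=68, sum2=68
  after byte 1 (137): sum1=205, sum2=18
  after byte 2 (114): sum1=64, sum2=82
  after byte 3 (35): sum1=99, sum2=181
  after byte 4 (200): sum1=44, sum2=225
Checksum = sum2·256 + sum1 = 225·256 + 44 = 57644 = 0xE12C.

E12C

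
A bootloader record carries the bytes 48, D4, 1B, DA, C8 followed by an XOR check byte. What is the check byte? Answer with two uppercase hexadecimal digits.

XOR the bytes together:
  start with 0x48
  0x48 ⊕ 0xD4 = 0x9C
  0x9C ⊕ 0x1B = 0x87
  0x87 ⊕ 0xDA = 0x5D
  0x5D ⊕ 0xC8 = 0x95

95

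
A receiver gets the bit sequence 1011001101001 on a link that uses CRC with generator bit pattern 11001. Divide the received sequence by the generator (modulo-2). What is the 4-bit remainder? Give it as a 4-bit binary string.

Modulo-2 division of 1011001101001 by 11001:
  pos 0: 10110 XOR 11001 = 01111
  pos 1: 11110 XOR 11001 = 00111
  pos 3: 11111 XOR 11001 = 00110
  pos 5: 11001 XOR 11001 = 00000
Remainder = 0001 (nonzero — an error is detected).

0001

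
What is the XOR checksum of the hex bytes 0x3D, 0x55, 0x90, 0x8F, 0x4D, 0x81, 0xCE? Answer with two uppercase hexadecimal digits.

75

XOR the bytes together:
  start with 0x3D
  0x3D ⊕ 0x55 = 0x68
  0x68 ⊕ 0x90 = 0xF8
  0xF8 ⊕ 0x8F = 0x77
  0x77 ⊕ 0x4D = 0x3A
  0x3A ⊕ 0x81 = 0xBB
  0xBB ⊕ 0xCE = 0x75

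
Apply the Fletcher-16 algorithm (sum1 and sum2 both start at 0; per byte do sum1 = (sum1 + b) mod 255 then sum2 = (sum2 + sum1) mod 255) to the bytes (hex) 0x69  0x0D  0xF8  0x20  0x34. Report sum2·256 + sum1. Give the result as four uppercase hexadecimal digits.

Running sums (mod 255):
  after byte 0 (0x69): sum1=105, sum2=105
  after byte 1 (0x0D): sum1=118, sum2=223
  after byte 2 (0xF8): sum1=111, sum2=79
  after byte 3 (0x20): sum1=143, sum2=222
  after byte 4 (0x34): sum1=195, sum2=162
Checksum = sum2·256 + sum1 = 162·256 + 195 = 41667 = 0xA2C3.

A2C3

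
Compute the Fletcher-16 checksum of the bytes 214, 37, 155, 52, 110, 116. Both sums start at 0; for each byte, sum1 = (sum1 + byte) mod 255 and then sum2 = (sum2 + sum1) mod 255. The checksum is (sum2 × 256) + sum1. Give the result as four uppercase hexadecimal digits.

Running sums (mod 255):
  after byte 0 (214): sum1=214, sum2=214
  after byte 1 (37): sum1=251, sum2=210
  after byte 2 (155): sum1=151, sum2=106
  after byte 3 (52): sum1=203, sum2=54
  after byte 4 (110): sum1=58, sum2=112
  after byte 5 (116): sum1=174, sum2=31
Checksum = sum2·256 + sum1 = 31·256 + 174 = 8110 = 0x1FAE.

1FAE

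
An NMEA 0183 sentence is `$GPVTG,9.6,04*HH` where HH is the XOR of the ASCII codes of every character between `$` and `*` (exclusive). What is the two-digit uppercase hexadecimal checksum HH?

XOR the ASCII codes of the payload characters:
  'G' = 0x47 → acc = 0x47
  'P' = 0x50 → acc = 0x17
  'V' = 0x56 → acc = 0x41
  'T' = 0x54 → acc = 0x15
  'G' = 0x47 → acc = 0x52
  ',' = 0x2C → acc = 0x7E
  '9' = 0x39 → acc = 0x47
  '.' = 0x2E → acc = 0x69
  '6' = 0x36 → acc = 0x5F
  ',' = 0x2C → acc = 0x73
  '0' = 0x30 → acc = 0x43
  '4' = 0x34 → acc = 0x77
Checksum = 0x77.

77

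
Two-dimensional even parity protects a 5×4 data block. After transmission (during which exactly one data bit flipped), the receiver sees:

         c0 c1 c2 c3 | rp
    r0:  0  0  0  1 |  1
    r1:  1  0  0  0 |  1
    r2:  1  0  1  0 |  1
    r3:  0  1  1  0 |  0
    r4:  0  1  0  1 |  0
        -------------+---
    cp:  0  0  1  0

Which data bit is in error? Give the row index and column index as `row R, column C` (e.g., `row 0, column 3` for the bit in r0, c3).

Recompute each row's even parity and compare to rp:
  r0: data parity 1, sent rp 1 → ok
  r1: data parity 1, sent rp 1 → ok
  r2: data parity 0, sent rp 1 → mismatch
  r3: data parity 0, sent rp 0 → ok
  r4: data parity 0, sent rp 0 → ok
Recompute each column's even parity and compare to cp:
  c0: data parity 0, sent cp 0 → ok
  c1: data parity 0, sent cp 0 → ok
  c2: data parity 0, sent cp 1 → mismatch
  c3: data parity 0, sent cp 0 → ok
Exactly one row (r2) and one column (c2) fail → the flipped bit is at their intersection.

row 2, column 2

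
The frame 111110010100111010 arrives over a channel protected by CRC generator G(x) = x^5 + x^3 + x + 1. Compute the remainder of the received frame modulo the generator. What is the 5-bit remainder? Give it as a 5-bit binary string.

00001

Modulo-2 division of 111110010100111010 by 101011:
  pos 0: 111110 XOR 101011 = 010101
  pos 1: 101010 XOR 101011 = 000001
  pos 6: 110100 XOR 101011 = 011111
  pos 7: 111111 XOR 101011 = 010100
  pos 8: 101001 XOR 101011 = 000010
  pos 12: 101010 XOR 101011 = 000001
Remainder = 00001 (nonzero — an error is detected).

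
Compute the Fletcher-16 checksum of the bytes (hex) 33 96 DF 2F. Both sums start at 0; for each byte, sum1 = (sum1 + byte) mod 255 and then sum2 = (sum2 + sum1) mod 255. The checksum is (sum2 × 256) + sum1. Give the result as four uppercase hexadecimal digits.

7FD8

Running sums (mod 255):
  after byte 0 (33): sum1=51, sum2=51
  after byte 1 (96): sum1=201, sum2=252
  after byte 2 (DF): sum1=169, sum2=166
  after byte 3 (2F): sum1=216, sum2=127
Checksum = sum2·256 + sum1 = 127·256 + 216 = 32728 = 0x7FD8.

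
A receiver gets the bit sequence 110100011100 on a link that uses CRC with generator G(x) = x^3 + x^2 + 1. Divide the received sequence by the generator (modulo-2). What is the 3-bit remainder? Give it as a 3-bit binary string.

Modulo-2 division of 110100011100 by 1101:
  pos 0: 1101 XOR 1101 = 0000
  pos 7: 1110 XOR 1101 = 0011
Remainder = 110 (nonzero — an error is detected).

110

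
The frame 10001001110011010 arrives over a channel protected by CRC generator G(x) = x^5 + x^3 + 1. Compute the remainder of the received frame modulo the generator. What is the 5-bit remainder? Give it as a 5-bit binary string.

00010

Modulo-2 division of 10001001110011010 by 101001:
  pos 0: 100010 XOR 101001 = 001011
  pos 2: 101101 XOR 101001 = 000100
  pos 5: 100110 XOR 101001 = 001111
  pos 7: 111101 XOR 101001 = 010100
  pos 8: 101001 XOR 101001 = 000000
Remainder = 00010 (nonzero — an error is detected).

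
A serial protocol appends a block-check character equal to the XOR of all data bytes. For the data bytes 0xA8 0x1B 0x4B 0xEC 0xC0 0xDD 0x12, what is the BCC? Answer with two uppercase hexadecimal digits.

1B

XOR the bytes together:
  start with 0xA8
  0xA8 ⊕ 0x1B = 0xB3
  0xB3 ⊕ 0x4B = 0xF8
  0xF8 ⊕ 0xEC = 0x14
  0x14 ⊕ 0xC0 = 0xD4
  0xD4 ⊕ 0xDD = 0x09
  0x09 ⊕ 0x12 = 0x1B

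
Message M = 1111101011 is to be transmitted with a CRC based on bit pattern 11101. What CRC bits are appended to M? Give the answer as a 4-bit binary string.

0011

Append 4 zeros: 11111010110000. Divide by 11101 (XOR where the leading bit is 1):
  pos 0: 11111 XOR 11101 = 00010
  pos 3: 10010 XOR 11101 = 01111
  pos 4: 11111 XOR 11101 = 00010
  pos 7: 10100 XOR 11101 = 01001
  pos 8: 10010 XOR 11101 = 01111
  pos 9: 11110 XOR 11101 = 00011
Remainder (last 4 bits) = 0011. This is the CRC / FCS.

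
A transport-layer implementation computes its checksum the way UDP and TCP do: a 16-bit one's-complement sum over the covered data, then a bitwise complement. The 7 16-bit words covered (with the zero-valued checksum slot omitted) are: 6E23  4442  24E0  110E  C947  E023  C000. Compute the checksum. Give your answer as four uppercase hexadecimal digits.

AE3F

One's-complement addition (fold any carry out of bit 15 back into bit 0):
  0x6E23 + 0x4442 = 0x0B265
  0xB265 + 0x24E0 = 0x0D745
  0xD745 + 0x110E = 0x0E853
  0xE853 + 0xC947 = 0x1B19A → wrap carry → 0xB19B
  0xB19B + 0xE023 = 0x191BE → wrap carry → 0x91BF
  0x91BF + 0xC000 = 0x151BF → wrap carry → 0x51C0
One's-complement sum = 0x51C0.
Checksum = ~0x51C0 & 0xFFFF = 0xAE3F.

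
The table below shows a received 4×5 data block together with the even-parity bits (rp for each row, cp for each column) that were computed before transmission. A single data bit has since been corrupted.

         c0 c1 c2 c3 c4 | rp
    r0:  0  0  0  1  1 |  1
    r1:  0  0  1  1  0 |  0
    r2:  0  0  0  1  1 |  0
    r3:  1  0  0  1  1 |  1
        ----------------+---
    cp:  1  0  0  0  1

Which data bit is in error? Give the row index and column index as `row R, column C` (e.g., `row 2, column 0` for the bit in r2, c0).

Recompute each row's even parity and compare to rp:
  r0: data parity 0, sent rp 1 → mismatch
  r1: data parity 0, sent rp 0 → ok
  r2: data parity 0, sent rp 0 → ok
  r3: data parity 1, sent rp 1 → ok
Recompute each column's even parity and compare to cp:
  c0: data parity 1, sent cp 1 → ok
  c1: data parity 0, sent cp 0 → ok
  c2: data parity 1, sent cp 0 → mismatch
  c3: data parity 0, sent cp 0 → ok
  c4: data parity 1, sent cp 1 → ok
Exactly one row (r0) and one column (c2) fail → the flipped bit is at their intersection.

row 0, column 2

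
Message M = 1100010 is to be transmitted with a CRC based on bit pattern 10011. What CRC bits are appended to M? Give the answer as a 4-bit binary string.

Append 4 zeros: 11000100000. Divide by 10011 (XOR where the leading bit is 1):
  pos 0: 11000 XOR 10011 = 01011
  pos 1: 10111 XOR 10011 = 00100
  pos 3: 10000 XOR 10011 = 00011
  pos 6: 11000 XOR 10011 = 01011
Remainder (last 4 bits) = 1011. This is the CRC / FCS.

1011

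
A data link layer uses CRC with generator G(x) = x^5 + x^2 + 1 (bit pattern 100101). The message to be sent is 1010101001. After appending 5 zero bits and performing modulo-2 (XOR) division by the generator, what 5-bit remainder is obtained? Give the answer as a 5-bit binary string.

01010

Append 5 zeros: 101010100100000. Divide by 100101 (XOR where the leading bit is 1):
  pos 0: 101010 XOR 100101 = 001111
  pos 2: 111110 XOR 100101 = 011011
  pos 3: 110110 XOR 100101 = 010011
  pos 4: 100111 XOR 100101 = 000010
  pos 8: 100000 XOR 100101 = 000101
Remainder (last 5 bits) = 01010. This is the CRC / FCS.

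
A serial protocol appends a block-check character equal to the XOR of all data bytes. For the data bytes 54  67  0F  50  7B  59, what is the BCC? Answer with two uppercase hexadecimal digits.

XOR the bytes together:
  start with 0x54
  0x54 ⊕ 0x67 = 0x33
  0x33 ⊕ 0x0F = 0x3C
  0x3C ⊕ 0x50 = 0x6C
  0x6C ⊕ 0x7B = 0x17
  0x17 ⊕ 0x59 = 0x4E

4E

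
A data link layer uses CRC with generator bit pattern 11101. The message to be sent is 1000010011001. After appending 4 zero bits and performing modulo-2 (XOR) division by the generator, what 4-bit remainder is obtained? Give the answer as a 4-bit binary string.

0111

Append 4 zeros: 10000100110010000. Divide by 11101 (XOR where the leading bit is 1):
  pos 0: 10000 XOR 11101 = 01101
  pos 1: 11011 XOR 11101 = 00110
  pos 3: 11000 XOR 11101 = 00101
  pos 5: 10111 XOR 11101 = 01010
  pos 6: 10100 XOR 11101 = 01001
  pos 7: 10010 XOR 11101 = 01111
  pos 8: 11111 XOR 11101 = 00010
  pos 11: 10000 XOR 11101 = 01101
  pos 12: 11010 XOR 11101 = 00111
Remainder (last 4 bits) = 0111. This is the CRC / FCS.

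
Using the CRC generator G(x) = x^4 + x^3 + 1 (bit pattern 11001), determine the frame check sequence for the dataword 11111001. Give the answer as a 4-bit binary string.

Append 4 zeros: 111110010000. Divide by 11001 (XOR where the leading bit is 1):
  pos 0: 11111 XOR 11001 = 00110
  pos 2: 11000 XOR 11001 = 00001
  pos 6: 11000 XOR 11001 = 00001
Remainder (last 4 bits) = 0010. This is the CRC / FCS.

0010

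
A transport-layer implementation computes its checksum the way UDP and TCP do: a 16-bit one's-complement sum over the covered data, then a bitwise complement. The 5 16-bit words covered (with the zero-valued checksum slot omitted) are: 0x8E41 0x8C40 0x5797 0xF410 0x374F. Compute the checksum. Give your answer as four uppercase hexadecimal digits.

One's-complement addition (fold any carry out of bit 15 back into bit 0):
  0x8E41 + 0x8C40 = 0x11A81 → wrap carry → 0x1A82
  0x1A82 + 0x5797 = 0x07219
  0x7219 + 0xF410 = 0x16629 → wrap carry → 0x662A
  0x662A + 0x374F = 0x09D79
One's-complement sum = 0x9D79.
Checksum = ~0x9D79 & 0xFFFF = 0x6286.

6286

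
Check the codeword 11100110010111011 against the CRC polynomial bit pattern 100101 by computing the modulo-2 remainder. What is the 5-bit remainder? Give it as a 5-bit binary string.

Modulo-2 division of 11100110010111011 by 100101:
  pos 0: 111001 XOR 100101 = 011100
  pos 1: 111001 XOR 100101 = 011100
  pos 2: 111000 XOR 100101 = 011101
  pos 3: 111010 XOR 100101 = 011111
  pos 4: 111111 XOR 100101 = 011010
  pos 5: 110100 XOR 100101 = 010001
  pos 6: 100011 XOR 100101 = 000110
  pos 9: 110110 XOR 100101 = 010011
  pos 10: 100111 XOR 100101 = 000010
Remainder = 00101 (nonzero — an error is detected).

00101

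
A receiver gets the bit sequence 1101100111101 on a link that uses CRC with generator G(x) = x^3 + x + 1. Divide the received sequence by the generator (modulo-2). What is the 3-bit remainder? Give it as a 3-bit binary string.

Modulo-2 division of 1101100111101 by 1011:
  pos 0: 1101 XOR 1011 = 0110
  pos 1: 1101 XOR 1011 = 0110
  pos 2: 1100 XOR 1011 = 0111
  pos 3: 1110 XOR 1011 = 0101
  pos 4: 1011 XOR 1011 = 0000
  pos 8: 1110 XOR 1011 = 0101
  pos 9: 1011 XOR 1011 = 0000
Remainder = 000 (zero — the frame passes the CRC check).

000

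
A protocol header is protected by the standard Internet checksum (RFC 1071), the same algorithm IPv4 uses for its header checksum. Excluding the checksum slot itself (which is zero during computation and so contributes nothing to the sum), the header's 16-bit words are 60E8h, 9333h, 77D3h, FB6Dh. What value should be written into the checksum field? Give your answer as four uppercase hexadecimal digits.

98A2

One's-complement addition (fold any carry out of bit 15 back into bit 0):
  0x60E8 + 0x9333 = 0x0F41B
  0xF41B + 0x77D3 = 0x16BEE → wrap carry → 0x6BEF
  0x6BEF + 0xFB6D = 0x1675C → wrap carry → 0x675D
One's-complement sum = 0x675D.
Checksum = ~0x675D & 0xFFFF = 0x98A2.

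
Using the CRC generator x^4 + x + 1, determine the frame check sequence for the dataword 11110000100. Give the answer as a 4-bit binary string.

1001

Append 4 zeros: 111100001000000. Divide by 10011 (XOR where the leading bit is 1):
  pos 0: 11110 XOR 10011 = 01101
  pos 1: 11010 XOR 10011 = 01001
  pos 2: 10010 XOR 10011 = 00001
  pos 6: 10100 XOR 10011 = 00111
  pos 8: 11100 XOR 10011 = 01111
  pos 9: 11110 XOR 10011 = 01101
  pos 10: 11010 XOR 10011 = 01001
Remainder (last 4 bits) = 1001. This is the CRC / FCS.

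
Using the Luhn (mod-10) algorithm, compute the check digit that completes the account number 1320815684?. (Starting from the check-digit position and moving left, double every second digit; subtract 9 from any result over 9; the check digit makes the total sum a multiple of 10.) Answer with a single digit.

Partial digits right→left: 4 8 6 5 1 8 0 2 3 1
Double every second digit counting from the check-digit position (so the 1st, 3rd, 5th, ... of the partial from the right).
  doubled (with −9 where >9): 8 3 2 0 6 → sum 19
  kept as-is: 8 5 8 2 1 → sum 24
Total = 19 + 24 = 43.
Check digit = (10 − (43 mod 10)) mod 10 = 7.

7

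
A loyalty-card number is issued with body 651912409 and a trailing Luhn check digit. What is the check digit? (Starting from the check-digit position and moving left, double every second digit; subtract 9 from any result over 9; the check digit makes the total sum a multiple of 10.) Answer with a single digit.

Partial digits right→left: 9 0 4 2 1 9 1 5 6
Double every second digit counting from the check-digit position (so the 1st, 3rd, 5th, ... of the partial from the right).
  doubled (with −9 where >9): 9 8 2 2 3 → sum 24
  kept as-is: 0 2 9 5 → sum 16
Total = 24 + 16 = 40.
Check digit = (10 − (40 mod 10)) mod 10 = 0.

0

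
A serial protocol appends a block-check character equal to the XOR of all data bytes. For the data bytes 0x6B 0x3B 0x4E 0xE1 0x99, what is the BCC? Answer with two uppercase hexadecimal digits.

XOR the bytes together:
  start with 0x6B
  0x6B ⊕ 0x3B = 0x50
  0x50 ⊕ 0x4E = 0x1E
  0x1E ⊕ 0xE1 = 0xFF
  0xFF ⊕ 0x99 = 0x66

66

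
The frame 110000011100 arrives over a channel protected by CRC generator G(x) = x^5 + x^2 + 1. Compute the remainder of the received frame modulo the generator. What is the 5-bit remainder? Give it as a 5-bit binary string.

Modulo-2 division of 110000011100 by 100101:
  pos 0: 110000 XOR 100101 = 010101
  pos 1: 101010 XOR 100101 = 001111
  pos 3: 111111 XOR 100101 = 011010
  pos 4: 110101 XOR 100101 = 010000
  pos 5: 100000 XOR 100101 = 000101
Remainder = 01010 (nonzero — an error is detected).

01010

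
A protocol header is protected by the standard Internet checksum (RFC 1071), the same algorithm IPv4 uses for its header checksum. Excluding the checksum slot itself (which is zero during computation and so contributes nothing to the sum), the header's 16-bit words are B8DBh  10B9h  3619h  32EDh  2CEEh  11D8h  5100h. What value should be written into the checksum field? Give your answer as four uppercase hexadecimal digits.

One's-complement addition (fold any carry out of bit 15 back into bit 0):
  0xB8DB + 0x10B9 = 0x0C994
  0xC994 + 0x3619 = 0x0FFAD
  0xFFAD + 0x32ED = 0x1329A → wrap carry → 0x329B
  0x329B + 0x2CEE = 0x05F89
  0x5F89 + 0x11D8 = 0x07161
  0x7161 + 0x5100 = 0x0C261
One's-complement sum = 0xC261.
Checksum = ~0xC261 & 0xFFFF = 0x3D9E.

3D9E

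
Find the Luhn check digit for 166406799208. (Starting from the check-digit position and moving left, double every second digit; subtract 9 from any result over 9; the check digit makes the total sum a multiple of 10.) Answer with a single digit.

Partial digits right→left: 8 0 2 9 9 7 6 0 4 6 6 1
Double every second digit counting from the check-digit position (so the 1st, 3rd, 5th, ... of the partial from the right).
  doubled (with −9 where >9): 7 4 9 3 8 3 → sum 34
  kept as-is: 0 9 7 0 6 1 → sum 23
Total = 34 + 23 = 57.
Check digit = (10 − (57 mod 10)) mod 10 = 3.

3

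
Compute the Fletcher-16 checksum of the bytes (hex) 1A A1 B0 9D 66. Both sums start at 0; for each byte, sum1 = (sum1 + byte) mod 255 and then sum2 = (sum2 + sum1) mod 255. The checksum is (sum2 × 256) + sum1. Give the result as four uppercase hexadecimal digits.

BC70

Running sums (mod 255):
  after byte 0 (1A): sum1=26, sum2=26
  after byte 1 (A1): sum1=187, sum2=213
  after byte 2 (B0): sum1=108, sum2=66
  after byte 3 (9D): sum1=10, sum2=76
  after byte 4 (66): sum1=112, sum2=188
Checksum = sum2·256 + sum1 = 188·256 + 112 = 48240 = 0xBC70.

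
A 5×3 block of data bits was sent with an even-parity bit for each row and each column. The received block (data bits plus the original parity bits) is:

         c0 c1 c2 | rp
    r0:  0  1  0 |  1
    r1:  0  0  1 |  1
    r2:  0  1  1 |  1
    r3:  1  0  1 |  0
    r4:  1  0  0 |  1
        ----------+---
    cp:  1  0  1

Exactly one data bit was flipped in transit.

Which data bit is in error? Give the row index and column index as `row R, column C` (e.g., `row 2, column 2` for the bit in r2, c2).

row 2, column 0

Recompute each row's even parity and compare to rp:
  r0: data parity 1, sent rp 1 → ok
  r1: data parity 1, sent rp 1 → ok
  r2: data parity 0, sent rp 1 → mismatch
  r3: data parity 0, sent rp 0 → ok
  r4: data parity 1, sent rp 1 → ok
Recompute each column's even parity and compare to cp:
  c0: data parity 0, sent cp 1 → mismatch
  c1: data parity 0, sent cp 0 → ok
  c2: data parity 1, sent cp 1 → ok
Exactly one row (r2) and one column (c0) fail → the flipped bit is at their intersection.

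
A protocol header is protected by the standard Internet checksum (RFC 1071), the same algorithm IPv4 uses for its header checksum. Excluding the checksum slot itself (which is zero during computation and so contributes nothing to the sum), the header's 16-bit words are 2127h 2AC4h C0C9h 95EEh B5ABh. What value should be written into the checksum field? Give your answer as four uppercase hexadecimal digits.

One's-complement addition (fold any carry out of bit 15 back into bit 0):
  0x2127 + 0x2AC4 = 0x04BEB
  0x4BEB + 0xC0C9 = 0x10CB4 → wrap carry → 0x0CB5
  0x0CB5 + 0x95EE = 0x0A2A3
  0xA2A3 + 0xB5AB = 0x1584E → wrap carry → 0x584F
One's-complement sum = 0x584F.
Checksum = ~0x584F & 0xFFFF = 0xA7B0.

A7B0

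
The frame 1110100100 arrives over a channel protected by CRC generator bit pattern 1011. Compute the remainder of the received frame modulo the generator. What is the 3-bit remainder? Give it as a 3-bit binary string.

100

Modulo-2 division of 1110100100 by 1011:
  pos 0: 1110 XOR 1011 = 0101
  pos 1: 1011 XOR 1011 = 0000
Remainder = 100 (nonzero — an error is detected).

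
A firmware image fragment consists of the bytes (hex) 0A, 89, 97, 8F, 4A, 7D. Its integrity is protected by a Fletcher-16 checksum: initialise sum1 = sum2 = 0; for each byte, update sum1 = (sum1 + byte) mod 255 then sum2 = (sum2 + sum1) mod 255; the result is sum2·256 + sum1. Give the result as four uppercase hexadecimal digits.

0B82

Running sums (mod 255):
  after byte 0 (0A): sum1=10, sum2=10
  after byte 1 (89): sum1=147, sum2=157
  after byte 2 (97): sum1=43, sum2=200
  after byte 3 (8F): sum1=186, sum2=131
  after byte 4 (4A): sum1=5, sum2=136
  after byte 5 (7D): sum1=130, sum2=11
Checksum = sum2·256 + sum1 = 11·256 + 130 = 2946 = 0x0B82.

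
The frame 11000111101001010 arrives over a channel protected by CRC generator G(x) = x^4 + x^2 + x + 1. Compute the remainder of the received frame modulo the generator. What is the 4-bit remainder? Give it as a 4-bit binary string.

Modulo-2 division of 11000111101001010 by 10111:
  pos 0: 11000 XOR 10111 = 01111
  pos 1: 11111 XOR 10111 = 01000
  pos 2: 10001 XOR 10111 = 00110
  pos 4: 11011 XOR 10111 = 01100
  pos 5: 11000 XOR 10111 = 01111
  pos 6: 11111 XOR 10111 = 01000
  pos 7: 10000 XOR 10111 = 00111
  pos 9: 11101 XOR 10111 = 01010
  pos 10: 10100 XOR 10111 = 00011
Remainder = 1110 (nonzero — an error is detected).

1110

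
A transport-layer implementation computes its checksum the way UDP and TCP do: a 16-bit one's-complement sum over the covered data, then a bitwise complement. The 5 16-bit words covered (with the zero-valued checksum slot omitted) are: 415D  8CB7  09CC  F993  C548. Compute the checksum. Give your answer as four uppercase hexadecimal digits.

One's-complement addition (fold any carry out of bit 15 back into bit 0):
  0x415D + 0x8CB7 = 0x0CE14
  0xCE14 + 0x09CC = 0x0D7E0
  0xD7E0 + 0xF993 = 0x1D173 → wrap carry → 0xD174
  0xD174 + 0xC548 = 0x196BC → wrap carry → 0x96BD
One's-complement sum = 0x96BD.
Checksum = ~0x96BD & 0xFFFF = 0x6942.

6942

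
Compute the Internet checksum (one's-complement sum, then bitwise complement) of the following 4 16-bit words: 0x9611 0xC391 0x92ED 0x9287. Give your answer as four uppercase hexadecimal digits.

One's-complement addition (fold any carry out of bit 15 back into bit 0):
  0x9611 + 0xC391 = 0x159A2 → wrap carry → 0x59A3
  0x59A3 + 0x92ED = 0x0EC90
  0xEC90 + 0x9287 = 0x17F17 → wrap carry → 0x7F18
One's-complement sum = 0x7F18.
Checksum = ~0x7F18 & 0xFFFF = 0x80E7.

80E7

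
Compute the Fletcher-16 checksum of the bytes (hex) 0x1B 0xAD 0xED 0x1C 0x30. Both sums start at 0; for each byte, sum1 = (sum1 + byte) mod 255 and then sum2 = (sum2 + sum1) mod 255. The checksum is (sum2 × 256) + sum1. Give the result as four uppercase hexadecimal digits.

Running sums (mod 255):
  after byte 0 (0x1B): sum1=27, sum2=27
  after byte 1 (0xAD): sum1=200, sum2=227
  after byte 2 (0xED): sum1=182, sum2=154
  after byte 3 (0x1C): sum1=210, sum2=109
  after byte 4 (0x30): sum1=3, sum2=112
Checksum = sum2·256 + sum1 = 112·256 + 3 = 28675 = 0x7003.

7003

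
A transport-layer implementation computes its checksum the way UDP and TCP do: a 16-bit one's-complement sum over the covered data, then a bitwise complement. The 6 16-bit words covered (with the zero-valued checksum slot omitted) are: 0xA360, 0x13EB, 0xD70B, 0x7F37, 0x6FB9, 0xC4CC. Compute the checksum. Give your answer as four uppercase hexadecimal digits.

BDEA

One's-complement addition (fold any carry out of bit 15 back into bit 0):
  0xA360 + 0x13EB = 0x0B74B
  0xB74B + 0xD70B = 0x18E56 → wrap carry → 0x8E57
  0x8E57 + 0x7F37 = 0x10D8E → wrap carry → 0x0D8F
  0x0D8F + 0x6FB9 = 0x07D48
  0x7D48 + 0xC4CC = 0x14214 → wrap carry → 0x4215
One's-complement sum = 0x4215.
Checksum = ~0x4215 & 0xFFFF = 0xBDEA.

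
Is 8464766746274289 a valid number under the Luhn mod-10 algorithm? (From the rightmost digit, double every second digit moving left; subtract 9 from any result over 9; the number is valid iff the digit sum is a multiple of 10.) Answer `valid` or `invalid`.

From the right, keep odd positions and double even positions (subtract 9 from any doubled value over 9):
  doubled (positions 2,4,...): 7 8 4 8 3 5 3 7 → sum 45
  kept (positions 1,3,...): 9 2 7 6 7 6 4 4 → sum 45
Total = 90.
90 mod 10 = 0, so the number is valid.

valid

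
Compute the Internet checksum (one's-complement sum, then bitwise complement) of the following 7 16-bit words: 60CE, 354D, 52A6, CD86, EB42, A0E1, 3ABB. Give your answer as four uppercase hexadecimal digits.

One's-complement addition (fold any carry out of bit 15 back into bit 0):
  0x60CE + 0x354D = 0x0961B
  0x961B + 0x52A6 = 0x0E8C1
  0xE8C1 + 0xCD86 = 0x1B647 → wrap carry → 0xB648
  0xB648 + 0xEB42 = 0x1A18A → wrap carry → 0xA18B
  0xA18B + 0xA0E1 = 0x1426C → wrap carry → 0x426D
  0x426D + 0x3ABB = 0x07D28
One's-complement sum = 0x7D28.
Checksum = ~0x7D28 & 0xFFFF = 0x82D7.

82D7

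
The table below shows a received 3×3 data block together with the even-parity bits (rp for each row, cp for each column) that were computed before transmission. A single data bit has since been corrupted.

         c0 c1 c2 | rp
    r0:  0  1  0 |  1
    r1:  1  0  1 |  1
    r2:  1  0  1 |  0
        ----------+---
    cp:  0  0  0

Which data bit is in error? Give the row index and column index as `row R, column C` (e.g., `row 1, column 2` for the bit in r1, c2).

row 1, column 1

Recompute each row's even parity and compare to rp:
  r0: data parity 1, sent rp 1 → ok
  r1: data parity 0, sent rp 1 → mismatch
  r2: data parity 0, sent rp 0 → ok
Recompute each column's even parity and compare to cp:
  c0: data parity 0, sent cp 0 → ok
  c1: data parity 1, sent cp 0 → mismatch
  c2: data parity 0, sent cp 0 → ok
Exactly one row (r1) and one column (c1) fail → the flipped bit is at their intersection.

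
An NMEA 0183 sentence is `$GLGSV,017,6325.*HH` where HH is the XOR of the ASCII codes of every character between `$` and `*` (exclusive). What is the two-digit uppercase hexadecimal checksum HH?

53

XOR the ASCII codes of the payload characters:
  'G' = 0x47 → acc = 0x47
  'L' = 0x4C → acc = 0x0B
  'G' = 0x47 → acc = 0x4C
  'S' = 0x53 → acc = 0x1F
  'V' = 0x56 → acc = 0x49
  ',' = 0x2C → acc = 0x65
  '0' = 0x30 → acc = 0x55
  '1' = 0x31 → acc = 0x64
  '7' = 0x37 → acc = 0x53
  ',' = 0x2C → acc = 0x7F
  '6' = 0x36 → acc = 0x49
  '3' = 0x33 → acc = 0x7A
  '2' = 0x32 → acc = 0x48
  '5' = 0x35 → acc = 0x7D
  '.' = 0x2E → acc = 0x53
Checksum = 0x53.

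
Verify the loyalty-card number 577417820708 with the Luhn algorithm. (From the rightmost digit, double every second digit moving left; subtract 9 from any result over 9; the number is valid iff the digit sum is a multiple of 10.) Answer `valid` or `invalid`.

From the right, keep odd positions and double even positions (subtract 9 from any doubled value over 9):
  doubled (positions 2,4,...): 0 0 7 2 5 1 → sum 15
  kept (positions 1,3,...): 8 7 2 7 4 7 → sum 35
Total = 50.
50 mod 10 = 0, so the number is valid.

valid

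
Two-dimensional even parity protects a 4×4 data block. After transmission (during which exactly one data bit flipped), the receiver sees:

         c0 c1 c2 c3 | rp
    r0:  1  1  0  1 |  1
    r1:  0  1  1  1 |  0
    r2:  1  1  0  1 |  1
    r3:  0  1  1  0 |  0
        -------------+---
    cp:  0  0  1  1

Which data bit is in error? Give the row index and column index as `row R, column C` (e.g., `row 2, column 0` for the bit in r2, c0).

Recompute each row's even parity and compare to rp:
  r0: data parity 1, sent rp 1 → ok
  r1: data parity 1, sent rp 0 → mismatch
  r2: data parity 1, sent rp 1 → ok
  r3: data parity 0, sent rp 0 → ok
Recompute each column's even parity and compare to cp:
  c0: data parity 0, sent cp 0 → ok
  c1: data parity 0, sent cp 0 → ok
  c2: data parity 0, sent cp 1 → mismatch
  c3: data parity 1, sent cp 1 → ok
Exactly one row (r1) and one column (c2) fail → the flipped bit is at their intersection.

row 1, column 2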